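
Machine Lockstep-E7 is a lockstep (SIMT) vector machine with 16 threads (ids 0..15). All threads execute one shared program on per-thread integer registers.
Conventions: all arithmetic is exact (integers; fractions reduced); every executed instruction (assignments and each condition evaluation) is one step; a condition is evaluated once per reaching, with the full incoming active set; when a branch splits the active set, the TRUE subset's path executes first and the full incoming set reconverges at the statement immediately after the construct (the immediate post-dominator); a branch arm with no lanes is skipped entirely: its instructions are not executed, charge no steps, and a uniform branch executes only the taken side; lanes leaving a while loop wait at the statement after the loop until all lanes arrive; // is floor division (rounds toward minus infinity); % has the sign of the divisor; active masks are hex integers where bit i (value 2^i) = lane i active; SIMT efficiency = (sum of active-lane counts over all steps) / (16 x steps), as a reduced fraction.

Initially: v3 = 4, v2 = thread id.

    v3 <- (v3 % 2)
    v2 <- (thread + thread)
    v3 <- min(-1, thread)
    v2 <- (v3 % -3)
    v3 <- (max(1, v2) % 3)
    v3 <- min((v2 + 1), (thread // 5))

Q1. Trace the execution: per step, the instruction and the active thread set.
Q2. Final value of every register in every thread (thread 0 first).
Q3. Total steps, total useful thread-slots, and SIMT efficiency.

step 0: v3 <- (v3 % 2)               0xffff
step 1: v2 <- (thread + thread)      0xffff
step 2: v3 <- min(-1, thread)        0xffff
step 3: v2 <- (v3 % -3)              0xffff
step 4: v3 <- (max(1, v2) % 3)       0xffff
step 5: v3 <- min((v2 + 1), (thread // 5)) 0xffff

Answer: 6 steps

v3: 0,0,0,0,0,0,0,0,0,0,0,0,0,0,0,0
v2: -1,-1,-1,-1,-1,-1,-1,-1,-1,-1,-1,-1,-1,-1,-1,-1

steps = 6; useful = 96; efficiency = 96/96 = 1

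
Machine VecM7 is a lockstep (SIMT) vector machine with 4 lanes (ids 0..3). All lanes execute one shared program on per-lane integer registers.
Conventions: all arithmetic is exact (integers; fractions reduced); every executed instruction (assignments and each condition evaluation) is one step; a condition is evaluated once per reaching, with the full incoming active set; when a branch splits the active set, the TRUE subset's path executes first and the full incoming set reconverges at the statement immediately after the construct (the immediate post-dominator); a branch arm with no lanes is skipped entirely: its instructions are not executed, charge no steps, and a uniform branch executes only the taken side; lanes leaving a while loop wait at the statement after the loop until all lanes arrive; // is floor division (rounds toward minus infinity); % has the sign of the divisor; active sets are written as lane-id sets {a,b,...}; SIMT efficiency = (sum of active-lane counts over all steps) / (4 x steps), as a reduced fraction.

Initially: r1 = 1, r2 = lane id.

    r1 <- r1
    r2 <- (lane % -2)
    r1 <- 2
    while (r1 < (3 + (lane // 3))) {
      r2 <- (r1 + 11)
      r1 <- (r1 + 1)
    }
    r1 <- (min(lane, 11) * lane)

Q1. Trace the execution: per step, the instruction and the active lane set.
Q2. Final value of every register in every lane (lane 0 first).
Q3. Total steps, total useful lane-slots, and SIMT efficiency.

step 0: r1 <- r1                     {0,1,2,3}
step 1: r2 <- (lane % -2)            {0,1,2,3}
step 2: r1 <- 2                      {0,1,2,3}
step 3: eval (r1 < (3 + (lane // 3))) {0,1,2,3}
step 4: r2 <- (r1 + 11)              {0,1,2,3}
step 5: r1 <- (r1 + 1)               {0,1,2,3}
step 6: eval (r1 < (3 + (lane // 3))) {0,1,2,3}
step 7: r2 <- (r1 + 11)              {3}
step 8: r1 <- (r1 + 1)               {3}
step 9: eval (r1 < (3 + (lane // 3))) {3}
step 10: r1 <- (min(lane, 11) * lane) {0,1,2,3}

Answer: 11 steps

r1: 0,1,4,9
r2: 13,13,13,14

steps = 11; useful = 35; efficiency = 35/44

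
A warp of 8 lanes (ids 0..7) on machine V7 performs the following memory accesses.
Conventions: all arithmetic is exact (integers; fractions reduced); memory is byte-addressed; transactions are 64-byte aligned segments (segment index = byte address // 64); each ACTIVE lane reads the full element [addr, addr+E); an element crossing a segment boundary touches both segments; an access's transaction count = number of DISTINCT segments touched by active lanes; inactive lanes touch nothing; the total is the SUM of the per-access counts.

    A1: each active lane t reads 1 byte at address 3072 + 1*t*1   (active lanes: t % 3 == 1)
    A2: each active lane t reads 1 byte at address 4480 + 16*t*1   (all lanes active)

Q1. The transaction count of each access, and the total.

A1: 1 transaction
A2: 2 transactions

Answer: 1,2; total 3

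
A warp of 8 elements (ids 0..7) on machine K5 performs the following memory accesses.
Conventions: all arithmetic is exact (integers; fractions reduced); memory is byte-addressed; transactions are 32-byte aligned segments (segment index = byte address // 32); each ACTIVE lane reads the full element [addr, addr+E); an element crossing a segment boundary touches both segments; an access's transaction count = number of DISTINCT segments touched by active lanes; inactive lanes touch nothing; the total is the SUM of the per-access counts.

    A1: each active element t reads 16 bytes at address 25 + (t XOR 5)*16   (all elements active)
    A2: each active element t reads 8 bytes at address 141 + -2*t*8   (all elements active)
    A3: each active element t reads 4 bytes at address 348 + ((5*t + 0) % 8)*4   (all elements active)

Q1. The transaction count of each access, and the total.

A1: 5 transactions
A2: 5 transactions
A3: 2 transactions

Answer: 5,5,2; total 12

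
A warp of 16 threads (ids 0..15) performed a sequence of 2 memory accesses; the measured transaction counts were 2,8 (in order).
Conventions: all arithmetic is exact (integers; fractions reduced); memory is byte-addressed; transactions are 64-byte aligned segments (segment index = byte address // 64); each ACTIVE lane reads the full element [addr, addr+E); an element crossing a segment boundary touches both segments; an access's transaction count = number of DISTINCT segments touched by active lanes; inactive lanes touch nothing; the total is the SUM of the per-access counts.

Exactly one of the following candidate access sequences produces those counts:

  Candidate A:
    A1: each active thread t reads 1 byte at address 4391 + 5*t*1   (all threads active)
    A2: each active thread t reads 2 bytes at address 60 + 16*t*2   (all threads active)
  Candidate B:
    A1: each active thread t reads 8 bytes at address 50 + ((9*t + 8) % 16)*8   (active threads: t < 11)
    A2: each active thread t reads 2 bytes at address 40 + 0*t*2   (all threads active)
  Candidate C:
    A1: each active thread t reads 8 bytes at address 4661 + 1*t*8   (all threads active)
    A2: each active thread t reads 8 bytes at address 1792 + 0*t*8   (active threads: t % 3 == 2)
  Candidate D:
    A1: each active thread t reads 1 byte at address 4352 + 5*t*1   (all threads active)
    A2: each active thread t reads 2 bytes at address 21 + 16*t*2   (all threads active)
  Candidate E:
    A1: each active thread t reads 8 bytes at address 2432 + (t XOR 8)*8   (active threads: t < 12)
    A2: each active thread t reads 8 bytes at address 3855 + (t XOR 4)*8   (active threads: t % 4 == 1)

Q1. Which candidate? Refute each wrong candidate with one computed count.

A: A2 gives 9 transactions, not 8
B: A1 gives 3 transactions, not 2
C: A1 gives 3 transactions, not 2
E: A2 gives 2 transactions, not 8
D: all counts match (2,8)

Answer: D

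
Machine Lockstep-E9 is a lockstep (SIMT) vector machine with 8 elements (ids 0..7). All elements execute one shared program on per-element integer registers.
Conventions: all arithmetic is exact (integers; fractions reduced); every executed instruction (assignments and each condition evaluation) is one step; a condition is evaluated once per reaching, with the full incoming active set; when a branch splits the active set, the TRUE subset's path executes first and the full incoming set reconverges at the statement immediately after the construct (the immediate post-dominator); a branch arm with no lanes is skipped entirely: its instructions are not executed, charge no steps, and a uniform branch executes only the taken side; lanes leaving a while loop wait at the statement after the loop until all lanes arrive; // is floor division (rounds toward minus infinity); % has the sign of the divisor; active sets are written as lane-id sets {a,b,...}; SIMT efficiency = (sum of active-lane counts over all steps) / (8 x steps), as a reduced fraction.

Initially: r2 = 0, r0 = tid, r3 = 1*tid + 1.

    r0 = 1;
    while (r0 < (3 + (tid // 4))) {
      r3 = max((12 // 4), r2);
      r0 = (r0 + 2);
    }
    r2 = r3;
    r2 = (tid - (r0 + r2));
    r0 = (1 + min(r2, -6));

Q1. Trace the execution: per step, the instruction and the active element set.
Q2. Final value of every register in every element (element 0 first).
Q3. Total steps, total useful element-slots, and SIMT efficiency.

step 0: r0 <- 1                      {0,1,2,3,4,5,6,7}
step 1: eval (r0 < (3 + (tid // 4))) {0,1,2,3,4,5,6,7}
step 2: r3 <- max((12 // 4), r2)     {0,1,2,3,4,5,6,7}
step 3: r0 <- (r0 + 2)               {0,1,2,3,4,5,6,7}
step 4: eval (r0 < (3 + (tid // 4))) {0,1,2,3,4,5,6,7}
step 5: r3 <- max((12 // 4), r2)     {4,5,6,7}
step 6: r0 <- (r0 + 2)               {4,5,6,7}
step 7: eval (r0 < (3 + (tid // 4))) {4,5,6,7}
step 8: r2 <- r3                     {0,1,2,3,4,5,6,7}
step 9: r2 <- (tid - (r0 + r2))      {0,1,2,3,4,5,6,7}
step 10: r0 <- (1 + min(r2, -6))      {0,1,2,3,4,5,6,7}

Answer: 11 steps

r2: -6,-5,-4,-3,-4,-3,-2,-1
r0: -5,-5,-5,-5,-5,-5,-5,-5
r3: 3,3,3,3,3,3,3,3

steps = 11; useful = 76; efficiency = 76/88 = 19/22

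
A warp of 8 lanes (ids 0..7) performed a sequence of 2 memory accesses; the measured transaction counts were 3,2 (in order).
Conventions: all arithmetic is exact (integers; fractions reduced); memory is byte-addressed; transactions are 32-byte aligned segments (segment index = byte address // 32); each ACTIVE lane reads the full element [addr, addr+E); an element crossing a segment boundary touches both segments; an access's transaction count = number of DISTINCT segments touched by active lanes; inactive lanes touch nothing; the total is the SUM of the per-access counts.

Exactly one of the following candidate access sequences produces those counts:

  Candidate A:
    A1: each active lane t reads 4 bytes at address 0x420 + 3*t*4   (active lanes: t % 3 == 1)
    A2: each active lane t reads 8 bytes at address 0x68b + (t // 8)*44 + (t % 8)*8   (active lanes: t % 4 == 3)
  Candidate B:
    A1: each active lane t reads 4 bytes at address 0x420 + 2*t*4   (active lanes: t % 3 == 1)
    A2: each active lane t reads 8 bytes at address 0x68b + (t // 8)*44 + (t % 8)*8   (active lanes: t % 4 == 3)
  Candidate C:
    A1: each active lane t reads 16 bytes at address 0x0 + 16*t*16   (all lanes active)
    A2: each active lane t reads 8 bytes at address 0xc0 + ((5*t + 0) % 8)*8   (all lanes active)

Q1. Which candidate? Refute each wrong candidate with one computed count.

B: A1 gives 2 transactions, not 3
C: A1 gives 8 transactions, not 3
A: all counts match (3,2)

Answer: A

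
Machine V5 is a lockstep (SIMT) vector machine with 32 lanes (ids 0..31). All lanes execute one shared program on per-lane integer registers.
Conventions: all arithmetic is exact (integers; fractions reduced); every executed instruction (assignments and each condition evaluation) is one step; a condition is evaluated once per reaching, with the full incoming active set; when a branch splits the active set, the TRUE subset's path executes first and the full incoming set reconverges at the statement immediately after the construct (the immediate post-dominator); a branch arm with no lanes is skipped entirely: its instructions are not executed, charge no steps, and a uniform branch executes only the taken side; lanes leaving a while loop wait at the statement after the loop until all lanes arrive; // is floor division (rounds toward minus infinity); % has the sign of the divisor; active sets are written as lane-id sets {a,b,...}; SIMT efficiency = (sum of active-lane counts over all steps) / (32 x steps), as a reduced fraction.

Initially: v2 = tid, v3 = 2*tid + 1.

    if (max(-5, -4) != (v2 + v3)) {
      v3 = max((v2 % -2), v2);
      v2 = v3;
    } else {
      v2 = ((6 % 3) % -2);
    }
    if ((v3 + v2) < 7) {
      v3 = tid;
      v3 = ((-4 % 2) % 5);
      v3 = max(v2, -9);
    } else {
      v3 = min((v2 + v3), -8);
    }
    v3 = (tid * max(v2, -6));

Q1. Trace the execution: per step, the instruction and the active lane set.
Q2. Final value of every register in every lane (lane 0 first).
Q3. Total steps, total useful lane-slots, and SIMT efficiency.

step 0: eval (max(-5, -4) != (v2 + v3)) {0,1,2,3,4,5,6,7,8,9,10,11,12,13,14,15,16,17,18,19,20,21,22,23,24,25,26,27,28,29,30,31}
step 1: v3 <- max((v2 % -2), v2)     {0,1,2,3,4,5,6,7,8,9,10,11,12,13,14,15,16,17,18,19,20,21,22,23,24,25,26,27,28,29,30,31}
step 2: v2 <- v3                     {0,1,2,3,4,5,6,7,8,9,10,11,12,13,14,15,16,17,18,19,20,21,22,23,24,25,26,27,28,29,30,31}
step 3: eval ((v3 + v2) < 7)         {0,1,2,3,4,5,6,7,8,9,10,11,12,13,14,15,16,17,18,19,20,21,22,23,24,25,26,27,28,29,30,31}
step 4: v3 <- tid                    {0,1,2,3}
step 5: v3 <- ((-4 % 2) % 5)         {0,1,2,3}
step 6: v3 <- max(v2, -9)            {0,1,2,3}
step 7: v3 <- min((v2 + v3), -8)     {4,5,6,7,8,9,10,11,12,13,14,15,16,17,18,19,20,21,22,23,24,25,26,27,28,29,30,31}
step 8: v3 <- (tid * max(v2, -6))    {0,1,2,3,4,5,6,7,8,9,10,11,12,13,14,15,16,17,18,19,20,21,22,23,24,25,26,27,28,29,30,31}

Answer: 9 steps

v2: 0,1,2,3,4,5,6,7,8,9,10,11,12,13,14,15,16,17,18,19,20,21,22,23,24,25,26,27,28,29,30,31
v3: 0,1,4,9,16,25,36,49,64,81,100,121,144,169,196,225,256,289,324,361,400,441,484,529,576,625,676,729,784,841,900,961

steps = 9; useful = 200; efficiency = 200/288 = 25/36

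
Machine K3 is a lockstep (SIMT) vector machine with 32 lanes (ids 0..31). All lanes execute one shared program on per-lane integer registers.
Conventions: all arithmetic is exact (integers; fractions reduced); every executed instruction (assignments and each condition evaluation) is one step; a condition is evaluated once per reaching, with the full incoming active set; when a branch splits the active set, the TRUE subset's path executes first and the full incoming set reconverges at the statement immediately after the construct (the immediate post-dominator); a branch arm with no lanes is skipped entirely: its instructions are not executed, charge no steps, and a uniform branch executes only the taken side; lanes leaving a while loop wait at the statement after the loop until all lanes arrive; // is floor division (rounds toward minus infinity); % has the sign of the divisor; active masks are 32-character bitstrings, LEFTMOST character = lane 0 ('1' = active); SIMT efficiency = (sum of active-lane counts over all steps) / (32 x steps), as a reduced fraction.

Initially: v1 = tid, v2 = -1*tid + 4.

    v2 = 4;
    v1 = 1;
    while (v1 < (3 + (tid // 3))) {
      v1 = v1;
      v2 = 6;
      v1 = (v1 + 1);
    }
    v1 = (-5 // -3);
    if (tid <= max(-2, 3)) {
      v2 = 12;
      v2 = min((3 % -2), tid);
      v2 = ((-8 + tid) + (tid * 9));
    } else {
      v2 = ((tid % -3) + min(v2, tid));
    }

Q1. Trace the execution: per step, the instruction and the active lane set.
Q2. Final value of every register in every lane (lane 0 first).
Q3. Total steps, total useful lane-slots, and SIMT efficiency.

step 0: v2 <- 4                      11111111111111111111111111111111
step 1: v1 <- 1                      11111111111111111111111111111111
step 2: eval (v1 < (3 + (tid // 3))) 11111111111111111111111111111111
step 3: v1 <- v1                     11111111111111111111111111111111
step 4: v2 <- 6                      11111111111111111111111111111111
step 5: v1 <- (v1 + 1)               11111111111111111111111111111111
step 6: eval (v1 < (3 + (tid // 3))) 11111111111111111111111111111111
step 7: v1 <- v1                     11111111111111111111111111111111
step 8: v2 <- 6                      11111111111111111111111111111111
step 9: v1 <- (v1 + 1)               11111111111111111111111111111111
step 10: eval (v1 < (3 + (tid // 3))) 11111111111111111111111111111111
step 11: v1 <- v1                     00011111111111111111111111111111
step 12: v2 <- 6                      00011111111111111111111111111111
step 13: v1 <- (v1 + 1)               00011111111111111111111111111111
step 14: eval (v1 < (3 + (tid // 3))) 00011111111111111111111111111111
step 15: v1 <- v1                     00000011111111111111111111111111
step 16: v2 <- 6                      00000011111111111111111111111111
step 17: v1 <- (v1 + 1)               00000011111111111111111111111111
step 18: eval (v1 < (3 + (tid // 3))) 00000011111111111111111111111111
step 19: v1 <- v1                     00000000011111111111111111111111
step 20: v2 <- 6                      00000000011111111111111111111111
step 21: v1 <- (v1 + 1)               00000000011111111111111111111111
step 22: eval (v1 < (3 + (tid // 3))) 00000000011111111111111111111111
step 23: v1 <- v1                     00000000000011111111111111111111
step 24: v2 <- 6                      00000000000011111111111111111111
step 25: v1 <- (v1 + 1)               00000000000011111111111111111111
step 26: eval (v1 < (3 + (tid // 3))) 00000000000011111111111111111111
step 27: v1 <- v1                     00000000000000011111111111111111
step 28: v2 <- 6                      00000000000000011111111111111111
step 29: v1 <- (v1 + 1)               00000000000000011111111111111111
step 30: eval (v1 < (3 + (tid // 3))) 00000000000000011111111111111111
step 31: v1 <- v1                     00000000000000000011111111111111
step 32: v2 <- 6                      00000000000000000011111111111111
step 33: v1 <- (v1 + 1)               00000000000000000011111111111111
step 34: eval (v1 < (3 + (tid // 3))) 00000000000000000011111111111111
step 35: v1 <- v1                     00000000000000000000011111111111
step 36: v2 <- 6                      00000000000000000000011111111111
step 37: v1 <- (v1 + 1)               00000000000000000000011111111111
step 38: eval (v1 < (3 + (tid // 3))) 00000000000000000000011111111111
step 39: v1 <- v1                     00000000000000000000000011111111
step 40: v2 <- 6                      00000000000000000000000011111111
step 41: v1 <- (v1 + 1)               00000000000000000000000011111111
step 42: eval (v1 < (3 + (tid // 3))) 00000000000000000000000011111111
step 43: v1 <- v1                     00000000000000000000000000011111
step 44: v2 <- 6                      00000000000000000000000000011111
step 45: v1 <- (v1 + 1)               00000000000000000000000000011111
step 46: eval (v1 < (3 + (tid // 3))) 00000000000000000000000000011111
step 47: v1 <- v1                     00000000000000000000000000000011
step 48: v2 <- 6                      00000000000000000000000000000011
step 49: v1 <- (v1 + 1)               00000000000000000000000000000011
step 50: eval (v1 < (3 + (tid // 3))) 00000000000000000000000000000011
step 51: v1 <- (-5 // -3)             11111111111111111111111111111111
step 52: eval (tid <= max(-2, 3))     11111111111111111111111111111111
step 53: v2 <- 12                     11110000000000000000000000000000
step 54: v2 <- min((3 % -2), tid)     11110000000000000000000000000000
step 55: v2 <- ((-8 + tid) + (tid * 9)) 11110000000000000000000000000000
step 56: v2 <- ((tid % -3) + min(v2, tid)) 00001111111111111111111111111111

Answer: 57 steps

v1: 1,1,1,1,1,1,1,1,1,1,1,1,1,1,1,1,1,1,1,1,1,1,1,1,1,1,1,1,1,1,1,1
v2: -8,2,12,22,2,4,6,4,5,6,4,5,6,4,5,6,4,5,6,4,5,6,4,5,6,4,5,6,4,5,6,4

steps = 57; useful = 1076; efficiency = 1076/1824 = 269/456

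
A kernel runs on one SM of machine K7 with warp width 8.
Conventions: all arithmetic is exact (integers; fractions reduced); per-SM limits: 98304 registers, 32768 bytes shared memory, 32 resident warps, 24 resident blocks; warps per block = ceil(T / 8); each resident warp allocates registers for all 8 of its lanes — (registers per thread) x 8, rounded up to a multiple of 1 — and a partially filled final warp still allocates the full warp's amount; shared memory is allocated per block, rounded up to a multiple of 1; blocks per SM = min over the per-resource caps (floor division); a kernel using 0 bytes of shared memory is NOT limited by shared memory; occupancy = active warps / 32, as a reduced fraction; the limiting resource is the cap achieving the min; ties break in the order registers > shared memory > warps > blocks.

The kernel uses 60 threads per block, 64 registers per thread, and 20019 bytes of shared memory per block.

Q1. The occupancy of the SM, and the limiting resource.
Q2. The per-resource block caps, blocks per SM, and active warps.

Answer: occupancy 1/4, limited by shared memory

registers: 24 blocks
shared memory: 1 block
warps: 4 blocks
blocks: 24 blocks

Answer: 1 block, 8 active warps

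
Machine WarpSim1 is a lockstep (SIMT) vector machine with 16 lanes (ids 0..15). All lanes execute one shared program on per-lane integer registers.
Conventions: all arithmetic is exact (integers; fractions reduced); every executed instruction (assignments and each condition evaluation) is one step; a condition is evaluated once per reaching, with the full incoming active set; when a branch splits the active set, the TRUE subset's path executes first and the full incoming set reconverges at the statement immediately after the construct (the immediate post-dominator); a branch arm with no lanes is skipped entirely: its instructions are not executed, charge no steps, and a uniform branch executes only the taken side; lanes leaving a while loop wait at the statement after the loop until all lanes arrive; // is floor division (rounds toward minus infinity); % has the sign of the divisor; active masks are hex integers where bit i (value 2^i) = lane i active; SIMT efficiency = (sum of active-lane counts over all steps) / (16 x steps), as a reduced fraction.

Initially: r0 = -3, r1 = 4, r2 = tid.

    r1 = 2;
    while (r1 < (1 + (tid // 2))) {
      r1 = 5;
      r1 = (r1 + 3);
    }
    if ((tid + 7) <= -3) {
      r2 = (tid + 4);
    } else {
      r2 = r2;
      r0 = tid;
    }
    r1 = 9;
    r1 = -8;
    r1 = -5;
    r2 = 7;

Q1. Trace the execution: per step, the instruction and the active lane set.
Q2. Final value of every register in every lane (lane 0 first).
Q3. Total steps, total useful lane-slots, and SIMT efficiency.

step 0: r1 <- 2                      0xffff
step 1: eval (r1 < (1 + (tid // 2))) 0xffff
step 2: r1 <- 5                      0xfff0
step 3: r1 <- (r1 + 3)               0xfff0
step 4: eval (r1 < (1 + (tid // 2))) 0xfff0
step 5: eval ((tid + 7) <= -3)       0xffff
step 6: r2 <- r2                     0xffff
step 7: r0 <- tid                    0xffff
step 8: r1 <- 9                      0xffff
step 9: r1 <- -8                     0xffff
step 10: r1 <- -5                     0xffff
step 11: r2 <- 7                      0xffff

Answer: 12 steps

r0: 0,1,2,3,4,5,6,7,8,9,10,11,12,13,14,15
r1: -5,-5,-5,-5,-5,-5,-5,-5,-5,-5,-5,-5,-5,-5,-5,-5
r2: 7,7,7,7,7,7,7,7,7,7,7,7,7,7,7,7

steps = 12; useful = 180; efficiency = 180/192 = 15/16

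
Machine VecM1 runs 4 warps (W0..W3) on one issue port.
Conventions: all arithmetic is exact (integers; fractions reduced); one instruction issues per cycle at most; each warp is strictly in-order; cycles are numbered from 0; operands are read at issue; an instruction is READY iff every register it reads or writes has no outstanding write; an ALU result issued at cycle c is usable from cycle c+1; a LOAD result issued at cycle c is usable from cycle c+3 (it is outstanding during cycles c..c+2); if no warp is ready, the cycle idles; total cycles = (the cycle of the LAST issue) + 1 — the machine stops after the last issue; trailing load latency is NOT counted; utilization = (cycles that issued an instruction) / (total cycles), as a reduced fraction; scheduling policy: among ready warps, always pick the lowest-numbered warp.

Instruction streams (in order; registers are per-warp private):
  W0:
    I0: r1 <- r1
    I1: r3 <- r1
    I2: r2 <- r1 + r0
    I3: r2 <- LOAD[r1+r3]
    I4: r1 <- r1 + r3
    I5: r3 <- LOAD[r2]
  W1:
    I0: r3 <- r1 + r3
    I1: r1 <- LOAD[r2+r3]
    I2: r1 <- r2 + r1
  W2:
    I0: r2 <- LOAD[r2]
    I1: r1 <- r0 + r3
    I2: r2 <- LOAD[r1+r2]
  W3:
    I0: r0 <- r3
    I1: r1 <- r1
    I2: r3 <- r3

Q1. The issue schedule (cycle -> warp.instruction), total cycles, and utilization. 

cycle 0: W0.I0
cycle 1: W0.I1
cycle 2: W0.I2
cycle 3: W0.I3
cycle 4: W0.I4
cycle 5: W1.I0
cycle 6: W0.I5
cycle 7: W1.I1
cycle 8: W2.I0
cycle 9: W2.I1
cycle 10: W1.I2
cycle 11: W2.I2
cycle 12: W3.I0
cycle 13: W3.I1
cycle 14: W3.I2

Answer: 15 cycles, utilization 1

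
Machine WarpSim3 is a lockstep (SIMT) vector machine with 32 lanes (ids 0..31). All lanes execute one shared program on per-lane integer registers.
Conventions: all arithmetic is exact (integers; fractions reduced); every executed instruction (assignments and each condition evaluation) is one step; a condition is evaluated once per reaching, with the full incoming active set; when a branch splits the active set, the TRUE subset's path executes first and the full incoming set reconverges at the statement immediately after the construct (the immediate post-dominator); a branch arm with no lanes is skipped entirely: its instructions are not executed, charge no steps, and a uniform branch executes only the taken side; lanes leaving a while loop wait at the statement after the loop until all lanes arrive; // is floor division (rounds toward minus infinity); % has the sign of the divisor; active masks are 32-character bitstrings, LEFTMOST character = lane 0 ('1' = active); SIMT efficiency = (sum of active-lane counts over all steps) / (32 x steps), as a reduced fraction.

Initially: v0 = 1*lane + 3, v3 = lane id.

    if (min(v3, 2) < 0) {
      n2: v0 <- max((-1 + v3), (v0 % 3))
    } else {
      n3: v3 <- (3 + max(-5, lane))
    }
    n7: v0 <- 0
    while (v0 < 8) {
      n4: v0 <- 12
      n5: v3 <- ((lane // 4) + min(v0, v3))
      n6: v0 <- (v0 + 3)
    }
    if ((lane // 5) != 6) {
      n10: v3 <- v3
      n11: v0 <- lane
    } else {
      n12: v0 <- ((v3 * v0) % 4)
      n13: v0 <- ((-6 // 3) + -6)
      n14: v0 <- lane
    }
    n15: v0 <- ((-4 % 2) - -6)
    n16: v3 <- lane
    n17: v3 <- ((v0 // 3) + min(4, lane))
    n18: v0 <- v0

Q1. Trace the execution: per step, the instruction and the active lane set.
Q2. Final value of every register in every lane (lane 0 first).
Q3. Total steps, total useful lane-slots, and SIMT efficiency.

step 0: eval (min(v3, 2) < 0)        11111111111111111111111111111111
step 1: v3 <- (3 + max(-5, lane))    11111111111111111111111111111111
step 2: v0 <- 0                      11111111111111111111111111111111
step 3: eval (v0 < 8)                11111111111111111111111111111111
step 4: v0 <- 12                     11111111111111111111111111111111
step 5: v3 <- ((lane // 4) + min(v0, v3)) 11111111111111111111111111111111
step 6: v0 <- (v0 + 3)               11111111111111111111111111111111
step 7: eval (v0 < 8)                11111111111111111111111111111111
step 8: eval ((lane // 5) != 6)      11111111111111111111111111111111
step 9: v3 <- v3                     11111111111111111111111111111100
step 10: v0 <- lane                   11111111111111111111111111111100
step 11: v0 <- ((v3 * v0) % 4)        00000000000000000000000000000011
step 12: v0 <- ((-6 // 3) + -6)       00000000000000000000000000000011
step 13: v0 <- lane                   00000000000000000000000000000011
step 14: v0 <- ((-4 % 2) - -6)        11111111111111111111111111111111
step 15: v3 <- lane                   11111111111111111111111111111111
step 16: v3 <- ((v0 // 3) + min(4, lane)) 11111111111111111111111111111111
step 17: v0 <- v0                     11111111111111111111111111111111

Answer: 18 steps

v0: 6,6,6,6,6,6,6,6,6,6,6,6,6,6,6,6,6,6,6,6,6,6,6,6,6,6,6,6,6,6,6,6
v3: 2,3,4,5,6,6,6,6,6,6,6,6,6,6,6,6,6,6,6,6,6,6,6,6,6,6,6,6,6,6,6,6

steps = 18; useful = 482; efficiency = 482/576 = 241/288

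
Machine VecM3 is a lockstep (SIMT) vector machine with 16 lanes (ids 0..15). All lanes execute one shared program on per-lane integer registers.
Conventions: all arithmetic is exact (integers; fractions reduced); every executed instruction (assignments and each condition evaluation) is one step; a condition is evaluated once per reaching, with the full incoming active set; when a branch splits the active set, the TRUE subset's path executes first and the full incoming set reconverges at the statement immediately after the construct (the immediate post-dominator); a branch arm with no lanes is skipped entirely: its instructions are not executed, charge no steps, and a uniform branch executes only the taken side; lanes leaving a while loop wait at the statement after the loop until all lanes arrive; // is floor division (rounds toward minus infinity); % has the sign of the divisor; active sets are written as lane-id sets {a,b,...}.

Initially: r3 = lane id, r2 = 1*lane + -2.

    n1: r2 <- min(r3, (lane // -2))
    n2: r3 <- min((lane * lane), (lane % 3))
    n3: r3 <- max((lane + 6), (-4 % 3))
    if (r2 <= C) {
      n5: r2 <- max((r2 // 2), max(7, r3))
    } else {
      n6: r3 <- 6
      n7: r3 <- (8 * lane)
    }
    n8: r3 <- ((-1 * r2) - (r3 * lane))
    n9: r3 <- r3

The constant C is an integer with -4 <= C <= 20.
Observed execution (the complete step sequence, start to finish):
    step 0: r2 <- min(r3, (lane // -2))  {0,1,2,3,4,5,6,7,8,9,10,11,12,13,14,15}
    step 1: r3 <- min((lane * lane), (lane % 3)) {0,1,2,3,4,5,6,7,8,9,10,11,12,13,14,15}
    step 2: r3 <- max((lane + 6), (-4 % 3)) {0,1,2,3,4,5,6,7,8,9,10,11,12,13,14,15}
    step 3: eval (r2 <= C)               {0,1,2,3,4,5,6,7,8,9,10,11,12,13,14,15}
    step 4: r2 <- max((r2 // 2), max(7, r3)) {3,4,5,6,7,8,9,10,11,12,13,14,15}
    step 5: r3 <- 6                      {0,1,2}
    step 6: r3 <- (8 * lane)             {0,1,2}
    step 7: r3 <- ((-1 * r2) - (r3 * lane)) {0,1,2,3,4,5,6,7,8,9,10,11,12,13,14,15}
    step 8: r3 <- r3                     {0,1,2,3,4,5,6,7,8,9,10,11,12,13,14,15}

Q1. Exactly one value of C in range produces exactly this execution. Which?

Answer: C = -2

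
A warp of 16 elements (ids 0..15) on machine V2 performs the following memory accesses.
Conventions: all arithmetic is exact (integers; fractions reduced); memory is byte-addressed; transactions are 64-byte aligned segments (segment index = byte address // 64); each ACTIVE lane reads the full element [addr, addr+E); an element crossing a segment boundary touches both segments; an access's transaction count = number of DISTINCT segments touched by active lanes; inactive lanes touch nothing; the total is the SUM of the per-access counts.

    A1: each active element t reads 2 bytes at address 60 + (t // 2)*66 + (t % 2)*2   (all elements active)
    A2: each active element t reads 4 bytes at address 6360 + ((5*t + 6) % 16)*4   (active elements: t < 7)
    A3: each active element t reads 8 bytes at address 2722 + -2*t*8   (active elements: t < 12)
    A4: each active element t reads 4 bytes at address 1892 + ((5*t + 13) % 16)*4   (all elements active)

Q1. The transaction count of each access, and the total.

A1: 9 transactions
A2: 2 transactions
A3: 4 transactions
A4: 2 transactions

Answer: 9,2,4,2; total 17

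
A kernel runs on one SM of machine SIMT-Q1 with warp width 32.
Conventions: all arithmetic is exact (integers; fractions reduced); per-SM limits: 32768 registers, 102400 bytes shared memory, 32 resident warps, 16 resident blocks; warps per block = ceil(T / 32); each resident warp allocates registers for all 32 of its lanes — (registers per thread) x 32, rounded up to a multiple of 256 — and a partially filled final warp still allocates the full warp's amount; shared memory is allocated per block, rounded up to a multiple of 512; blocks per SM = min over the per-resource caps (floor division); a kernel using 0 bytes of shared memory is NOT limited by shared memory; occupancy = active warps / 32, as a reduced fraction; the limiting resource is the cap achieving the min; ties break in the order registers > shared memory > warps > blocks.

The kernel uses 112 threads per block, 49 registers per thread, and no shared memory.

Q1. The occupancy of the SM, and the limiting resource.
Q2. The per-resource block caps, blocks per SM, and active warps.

Answer: occupancy 1/2, limited by registers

registers: 4 blocks
shared memory: no limit (kernel uses none)
warps: 8 blocks
blocks: 16 blocks

Answer: 4 blocks, 16 active warps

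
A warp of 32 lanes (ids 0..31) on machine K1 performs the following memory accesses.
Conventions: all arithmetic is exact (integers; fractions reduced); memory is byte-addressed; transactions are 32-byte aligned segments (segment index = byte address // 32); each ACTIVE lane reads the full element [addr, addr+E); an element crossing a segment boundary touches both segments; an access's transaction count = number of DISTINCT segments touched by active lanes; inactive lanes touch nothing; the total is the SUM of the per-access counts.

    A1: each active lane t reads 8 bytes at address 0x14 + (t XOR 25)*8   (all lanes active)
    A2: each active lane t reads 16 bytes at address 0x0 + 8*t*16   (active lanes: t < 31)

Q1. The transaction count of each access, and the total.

A1: 9 transactions
A2: 31 transactions

Answer: 9,31; total 40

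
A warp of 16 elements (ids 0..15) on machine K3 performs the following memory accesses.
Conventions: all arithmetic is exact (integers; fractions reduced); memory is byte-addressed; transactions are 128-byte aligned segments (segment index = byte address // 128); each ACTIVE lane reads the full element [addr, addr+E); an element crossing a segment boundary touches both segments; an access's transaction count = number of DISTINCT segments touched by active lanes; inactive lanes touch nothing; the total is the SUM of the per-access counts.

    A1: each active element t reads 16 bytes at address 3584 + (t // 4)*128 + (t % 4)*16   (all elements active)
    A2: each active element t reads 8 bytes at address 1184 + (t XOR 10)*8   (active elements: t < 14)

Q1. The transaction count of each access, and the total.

A1: 4 transactions
A2: 2 transactions

Answer: 4,2; total 6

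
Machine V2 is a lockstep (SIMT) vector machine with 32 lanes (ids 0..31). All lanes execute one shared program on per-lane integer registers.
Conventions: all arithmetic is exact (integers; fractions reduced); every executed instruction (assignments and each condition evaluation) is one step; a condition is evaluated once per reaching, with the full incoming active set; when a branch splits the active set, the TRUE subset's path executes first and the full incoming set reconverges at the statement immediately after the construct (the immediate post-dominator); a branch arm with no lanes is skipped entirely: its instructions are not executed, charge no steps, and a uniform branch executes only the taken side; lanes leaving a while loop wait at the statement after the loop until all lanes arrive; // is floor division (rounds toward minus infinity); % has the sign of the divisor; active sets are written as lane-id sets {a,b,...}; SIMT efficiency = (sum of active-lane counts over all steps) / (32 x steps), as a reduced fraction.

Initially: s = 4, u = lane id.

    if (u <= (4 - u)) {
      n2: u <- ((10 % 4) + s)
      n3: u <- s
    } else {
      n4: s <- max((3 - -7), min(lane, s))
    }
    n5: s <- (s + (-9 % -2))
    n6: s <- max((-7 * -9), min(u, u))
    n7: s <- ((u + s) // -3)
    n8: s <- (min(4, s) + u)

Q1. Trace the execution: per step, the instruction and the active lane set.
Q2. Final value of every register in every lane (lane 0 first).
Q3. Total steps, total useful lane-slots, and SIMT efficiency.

step 0: eval (u <= (4 - u))          {0,1,2,3,4,5,6,7,8,9,10,11,12,13,14,15,16,17,18,19,20,21,22,23,24,25,26,27,28,29,30,31}
step 1: u <- ((10 % 4) + s)          {0,1,2}
step 2: u <- s                       {0,1,2}
step 3: s <- max((3 - -7), min(lane, s)) {3,4,5,6,7,8,9,10,11,12,13,14,15,16,17,18,19,20,21,22,23,24,25,26,27,28,29,30,31}
step 4: s <- (s + (-9 % -2))         {0,1,2,3,4,5,6,7,8,9,10,11,12,13,14,15,16,17,18,19,20,21,22,23,24,25,26,27,28,29,30,31}
step 5: s <- max((-7 * -9), min(u, u)) {0,1,2,3,4,5,6,7,8,9,10,11,12,13,14,15,16,17,18,19,20,21,22,23,24,25,26,27,28,29,30,31}
step 6: s <- ((u + s) // -3)         {0,1,2,3,4,5,6,7,8,9,10,11,12,13,14,15,16,17,18,19,20,21,22,23,24,25,26,27,28,29,30,31}
step 7: s <- (min(4, s) + u)         {0,1,2,3,4,5,6,7,8,9,10,11,12,13,14,15,16,17,18,19,20,21,22,23,24,25,26,27,28,29,30,31}

Answer: 8 steps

s: -19,-19,-19,-19,-19,-18,-17,-17,-16,-15,-15,-14,-13,-13,-12,-11,-11,-10,-9,-9,-8,-7,-7,-6,-5,-5,-4,-3,-3,-2,-1,-1
u: 4,4,4,3,4,5,6,7,8,9,10,11,12,13,14,15,16,17,18,19,20,21,22,23,24,25,26,27,28,29,30,31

steps = 8; useful = 195; efficiency = 195/256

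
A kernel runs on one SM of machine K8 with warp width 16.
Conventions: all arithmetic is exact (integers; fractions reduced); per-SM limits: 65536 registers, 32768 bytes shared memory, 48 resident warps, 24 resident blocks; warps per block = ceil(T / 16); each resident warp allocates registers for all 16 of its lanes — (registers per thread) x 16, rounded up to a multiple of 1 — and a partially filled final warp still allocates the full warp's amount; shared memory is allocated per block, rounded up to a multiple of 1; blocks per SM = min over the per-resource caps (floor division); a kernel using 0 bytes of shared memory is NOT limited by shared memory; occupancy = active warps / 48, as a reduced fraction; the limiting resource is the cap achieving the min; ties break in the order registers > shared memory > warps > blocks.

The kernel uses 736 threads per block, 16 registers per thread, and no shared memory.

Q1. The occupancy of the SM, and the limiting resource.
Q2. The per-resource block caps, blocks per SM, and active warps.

Answer: occupancy 23/24, limited by warps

registers: 5 blocks
shared memory: no limit (kernel uses none)
warps: 1 block
blocks: 24 blocks

Answer: 1 block, 46 active warps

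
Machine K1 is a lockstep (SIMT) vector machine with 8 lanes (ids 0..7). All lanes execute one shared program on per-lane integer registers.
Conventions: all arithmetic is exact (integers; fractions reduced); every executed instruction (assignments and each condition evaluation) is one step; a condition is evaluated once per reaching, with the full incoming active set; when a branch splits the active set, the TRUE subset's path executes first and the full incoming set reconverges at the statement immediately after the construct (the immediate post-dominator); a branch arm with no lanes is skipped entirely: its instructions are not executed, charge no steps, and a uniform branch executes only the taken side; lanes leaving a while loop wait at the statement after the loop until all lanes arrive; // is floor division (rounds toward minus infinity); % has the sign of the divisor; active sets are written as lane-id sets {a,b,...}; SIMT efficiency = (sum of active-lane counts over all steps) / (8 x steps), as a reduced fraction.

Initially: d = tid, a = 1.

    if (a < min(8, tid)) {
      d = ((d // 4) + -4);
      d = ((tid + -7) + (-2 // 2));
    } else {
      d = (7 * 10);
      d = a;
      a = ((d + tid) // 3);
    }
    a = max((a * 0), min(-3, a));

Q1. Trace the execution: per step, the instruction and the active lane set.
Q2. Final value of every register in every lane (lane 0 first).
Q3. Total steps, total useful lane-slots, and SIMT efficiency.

step 0: eval (a < min(8, tid))       {0,1,2,3,4,5,6,7}
step 1: d <- ((d // 4) + -4)         {2,3,4,5,6,7}
step 2: d <- ((tid + -7) + (-2 // 2)) {2,3,4,5,6,7}
step 3: d <- (7 * 10)                {0,1}
step 4: d <- a                       {0,1}
step 5: a <- ((d + tid) // 3)        {0,1}
step 6: a <- max((a * 0), min(-3, a)) {0,1,2,3,4,5,6,7}

Answer: 7 steps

d: 1,1,-6,-5,-4,-3,-2,-1
a: 0,0,0,0,0,0,0,0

steps = 7; useful = 34; efficiency = 34/56 = 17/28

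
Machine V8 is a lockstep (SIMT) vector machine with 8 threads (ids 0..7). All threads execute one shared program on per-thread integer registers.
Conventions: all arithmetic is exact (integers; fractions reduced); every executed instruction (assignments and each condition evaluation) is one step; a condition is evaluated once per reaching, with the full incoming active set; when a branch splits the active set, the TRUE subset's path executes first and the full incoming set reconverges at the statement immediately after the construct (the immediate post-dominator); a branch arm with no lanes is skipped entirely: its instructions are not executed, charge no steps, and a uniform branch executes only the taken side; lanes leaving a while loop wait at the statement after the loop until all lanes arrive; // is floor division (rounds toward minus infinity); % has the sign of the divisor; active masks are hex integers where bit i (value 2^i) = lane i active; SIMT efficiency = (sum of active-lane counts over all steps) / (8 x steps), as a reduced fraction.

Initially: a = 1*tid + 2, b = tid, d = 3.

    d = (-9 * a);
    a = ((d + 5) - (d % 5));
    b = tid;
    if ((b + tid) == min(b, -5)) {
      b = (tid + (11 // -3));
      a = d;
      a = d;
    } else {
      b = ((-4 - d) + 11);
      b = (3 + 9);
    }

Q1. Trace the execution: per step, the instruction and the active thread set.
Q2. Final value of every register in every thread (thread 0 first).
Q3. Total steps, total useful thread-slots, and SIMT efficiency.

step 0: d <- (-9 * a)                0xff
step 1: a <- ((d + 5) - (d % 5))     0xff
step 2: b <- tid                     0xff
step 3: eval ((b + tid) == min(b, -5)) 0xff
step 4: b <- ((-4 - d) + 11)         0xff
step 5: b <- (3 + 9)                 0xff

Answer: 6 steps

a: -15,-25,-35,-40,-50,-60,-70,-80
b: 12,12,12,12,12,12,12,12
d: -18,-27,-36,-45,-54,-63,-72,-81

steps = 6; useful = 48; efficiency = 48/48 = 1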